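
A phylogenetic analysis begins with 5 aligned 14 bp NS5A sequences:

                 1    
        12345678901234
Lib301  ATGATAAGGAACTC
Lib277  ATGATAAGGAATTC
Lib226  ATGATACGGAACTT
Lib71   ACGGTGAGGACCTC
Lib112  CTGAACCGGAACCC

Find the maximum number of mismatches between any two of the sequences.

8

Pairwise Hamming distances:
  Lib301 vs Lib277: 1
  Lib301 vs Lib226: 2
  Lib301 vs Lib71: 4
  Lib301 vs Lib112: 5
  Lib277 vs Lib226: 3
  Lib277 vs Lib71: 5
  Lib277 vs Lib112: 6
  Lib226 vs Lib71: 6
  Lib226 vs Lib112: 5
  Lib71 vs Lib112: 8
The largest is 8, between Lib71 and Lib112.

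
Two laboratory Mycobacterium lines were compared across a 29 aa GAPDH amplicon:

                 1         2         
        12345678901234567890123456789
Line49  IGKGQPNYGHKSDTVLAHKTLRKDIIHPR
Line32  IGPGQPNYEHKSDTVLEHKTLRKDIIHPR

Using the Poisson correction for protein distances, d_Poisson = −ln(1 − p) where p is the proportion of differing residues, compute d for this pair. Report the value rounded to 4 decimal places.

0.1092

The sequences differ at positions 3 (K/P), 9 (G/E), 17 (A/E).
p = 3/29 = 0.103448.
d = −ln(1 − 0.103448) = −ln(0.896552) = 0.1092.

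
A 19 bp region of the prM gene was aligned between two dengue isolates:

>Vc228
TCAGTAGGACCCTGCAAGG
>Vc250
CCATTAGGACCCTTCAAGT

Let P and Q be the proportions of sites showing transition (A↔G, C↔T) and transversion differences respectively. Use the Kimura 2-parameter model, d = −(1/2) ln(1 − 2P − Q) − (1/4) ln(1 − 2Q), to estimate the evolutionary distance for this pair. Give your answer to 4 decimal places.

The sequences differ at positions 1 (T/C, transition), 4 (G/T, transversion), 14 (G/T, transversion), 19 (G/T, transversion).
Of the 4 differences, 1 transition and 3 transversions over 19 sites: P = 1/19 = 0.052632, Q = 3/19 = 0.157895.
d = −0.5·ln(0.736841) − 0.25·ln(0.684210) = −0.5·(-0.305383) − 0.25·(-0.379490) = 0.2476.

0.2476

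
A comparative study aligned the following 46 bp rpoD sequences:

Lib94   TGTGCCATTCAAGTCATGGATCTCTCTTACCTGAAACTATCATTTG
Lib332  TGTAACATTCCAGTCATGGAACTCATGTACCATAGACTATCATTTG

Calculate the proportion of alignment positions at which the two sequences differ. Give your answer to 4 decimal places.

0.2174

Differing sites — 4:G/A; 5:C/A; 11:A/C; 21:T/A; 25:T/A; 26:C/T; 27:T/G; 32:T/A; 33:G/T; 35:A/G.
There are 10 differences over 46 sites, so p = 10/46 = 0.2174.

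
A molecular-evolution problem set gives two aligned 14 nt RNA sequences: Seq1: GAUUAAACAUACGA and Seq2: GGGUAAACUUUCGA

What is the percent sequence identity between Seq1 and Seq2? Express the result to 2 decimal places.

71.43%

Differing sites — 2:A/G; 3:U/G; 9:A/U; 11:A/U.
10 of the 14 sites match, so the percent identity is 10/14 × 100 = 71.43%.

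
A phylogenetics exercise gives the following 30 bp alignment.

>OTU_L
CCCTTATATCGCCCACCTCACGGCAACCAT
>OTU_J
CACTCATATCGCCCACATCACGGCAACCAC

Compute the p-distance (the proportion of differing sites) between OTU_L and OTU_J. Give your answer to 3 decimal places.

Mismatches occur at site 2 (C↔A), site 5 (T↔C), site 17 (C↔A), site 30 (T↔C).
There are 4 differences over 30 sites, so p = 4/30 = 0.133.

0.133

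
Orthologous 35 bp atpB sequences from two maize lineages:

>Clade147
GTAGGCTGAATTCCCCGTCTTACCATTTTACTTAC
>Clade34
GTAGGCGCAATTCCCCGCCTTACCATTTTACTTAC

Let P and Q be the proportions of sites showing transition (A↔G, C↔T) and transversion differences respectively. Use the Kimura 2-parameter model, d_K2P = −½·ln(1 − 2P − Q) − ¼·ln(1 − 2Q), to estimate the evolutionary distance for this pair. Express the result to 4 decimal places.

The sequences differ at positions 7 (T/G, transversion), 8 (G/C, transversion), 18 (T/C, transition).
Of the 3 differences, 1 transition and 2 transversions over 35 sites: P = 1/35 = 0.028571, Q = 2/35 = 0.057143.
d = −0.5·ln(0.885715) − 0.25·ln(0.885714) = −0.5·(-0.121360) − 0.25·(-0.121361) = 0.0910.

0.0910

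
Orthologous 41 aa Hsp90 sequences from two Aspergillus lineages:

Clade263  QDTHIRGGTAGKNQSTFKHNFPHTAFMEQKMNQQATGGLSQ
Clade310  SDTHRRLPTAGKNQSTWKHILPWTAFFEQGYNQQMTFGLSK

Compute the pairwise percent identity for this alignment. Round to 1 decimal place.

The sequences differ at positions 1 (Q/S), 5 (I/R), 7 (G/L), 8 (G/P), 17 (F/W), 20 (N/I), 21 (F/L), 23 (H/W), 27 (M/F), 30 (K/G), 31 (M/Y), 35 (A/M), 37 (G/F), 41 (Q/K).
27 of the 41 sites match, so the percent identity is 27/41 × 100 = 65.9%.

65.9%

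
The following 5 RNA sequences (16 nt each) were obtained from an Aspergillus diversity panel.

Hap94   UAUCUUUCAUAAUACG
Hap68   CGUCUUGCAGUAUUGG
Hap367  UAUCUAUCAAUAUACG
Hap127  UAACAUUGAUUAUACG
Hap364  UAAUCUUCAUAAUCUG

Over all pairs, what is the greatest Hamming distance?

10

Pairwise Hamming distances:
  Hap94 vs Hap68: 7
  Hap94 vs Hap367: 3
  Hap94 vs Hap127: 4
  Hap94 vs Hap364: 5
  Hap68 vs Hap367: 7
  Hap68 vs Hap127: 9
  Hap68 vs Hap364: 10
  Hap367 vs Hap127: 5
  Hap367 vs Hap364: 8
  Hap127 vs Hap364: 6
The largest is 10, between Hap68 and Hap364.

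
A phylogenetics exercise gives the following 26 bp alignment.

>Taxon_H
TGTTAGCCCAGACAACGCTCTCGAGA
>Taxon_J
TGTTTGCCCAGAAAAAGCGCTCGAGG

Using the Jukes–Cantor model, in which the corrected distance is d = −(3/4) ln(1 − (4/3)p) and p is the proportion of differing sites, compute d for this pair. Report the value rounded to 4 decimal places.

Mismatches occur at site 5 (A/T), site 13 (C/A), site 16 (C/A), site 19 (T/G), site 26 (A/G).
p = 5/26 = 0.192308.
d = −0.75 · ln(1 − (4/3)·0.192308) = −0.75 · ln(0.743589) = −0.75 · (-0.296267) = 0.2222.

0.2222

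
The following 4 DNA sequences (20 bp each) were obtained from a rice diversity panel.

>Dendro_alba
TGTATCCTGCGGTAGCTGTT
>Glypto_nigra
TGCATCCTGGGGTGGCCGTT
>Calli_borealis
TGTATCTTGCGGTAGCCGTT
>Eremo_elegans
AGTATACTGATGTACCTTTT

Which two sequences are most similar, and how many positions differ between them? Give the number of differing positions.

2

Pairwise Hamming distances:
  Dendro_alba vs Glypto_nigra: 4
  Dendro_alba vs Calli_borealis: 2
  Dendro_alba vs Eremo_elegans: 6
  Glypto_nigra vs Calli_borealis: 4
  Glypto_nigra vs Eremo_elegans: 9
  Calli_borealis vs Eremo_elegans: 8
The smallest is 2, between Dendro_alba and Calli_borealis.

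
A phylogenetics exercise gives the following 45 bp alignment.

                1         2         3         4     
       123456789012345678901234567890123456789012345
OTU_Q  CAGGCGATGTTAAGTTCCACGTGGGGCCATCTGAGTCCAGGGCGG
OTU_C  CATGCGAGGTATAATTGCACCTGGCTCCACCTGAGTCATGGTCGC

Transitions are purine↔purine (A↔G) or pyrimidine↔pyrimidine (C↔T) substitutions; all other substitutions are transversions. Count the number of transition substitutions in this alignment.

2

Differing sites — 3:G/T (Tv); 8:T/G (Tv); 11:T/A (Tv); 12:A/T (Tv); 14:G/A (Ti); 17:C/G (Tv); 21:G/C (Tv); 25:G/C (Tv); 26:G/T (Tv); 30:T/C (Ti); 38:C/A (Tv); 39:A/T (Tv); 42:G/T (Tv); 45:G/C (Tv).
Of the 14 differences, 2 transitions and 12 transversions, so the answer is 2.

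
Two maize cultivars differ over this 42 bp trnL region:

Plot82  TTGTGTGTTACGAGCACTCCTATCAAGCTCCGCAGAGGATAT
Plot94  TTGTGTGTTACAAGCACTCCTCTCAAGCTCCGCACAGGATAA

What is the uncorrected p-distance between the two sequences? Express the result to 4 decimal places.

Differing sites — 12:G/A; 22:A/C; 35:G/C; 42:T/A.
There are 4 differences over 42 sites, so p = 4/42 = 0.0952.

0.0952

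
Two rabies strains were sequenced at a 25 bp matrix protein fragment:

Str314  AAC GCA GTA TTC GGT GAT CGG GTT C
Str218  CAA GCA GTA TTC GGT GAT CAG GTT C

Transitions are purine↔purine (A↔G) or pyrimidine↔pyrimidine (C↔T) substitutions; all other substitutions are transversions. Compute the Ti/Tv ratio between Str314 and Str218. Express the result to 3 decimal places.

0.500

Mismatches occur at site 1 (A↔C, transversion), site 3 (C↔A, transversion), site 20 (G↔A, transition).
Of the 3 differences, 1 transition and 2 transversions, so Ti/Tv = 1/2 = 0.500.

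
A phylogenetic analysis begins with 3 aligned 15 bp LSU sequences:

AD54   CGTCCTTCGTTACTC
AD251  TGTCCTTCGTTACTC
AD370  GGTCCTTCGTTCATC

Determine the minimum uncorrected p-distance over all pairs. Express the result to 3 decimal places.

Pairwise Hamming distances:
  AD54 vs AD251: 1
  AD54 vs AD370: 3
  AD251 vs AD370: 3
The smallest is 1 mismatch, between AD54 and AD251; p = 1/15 = 0.067.

0.067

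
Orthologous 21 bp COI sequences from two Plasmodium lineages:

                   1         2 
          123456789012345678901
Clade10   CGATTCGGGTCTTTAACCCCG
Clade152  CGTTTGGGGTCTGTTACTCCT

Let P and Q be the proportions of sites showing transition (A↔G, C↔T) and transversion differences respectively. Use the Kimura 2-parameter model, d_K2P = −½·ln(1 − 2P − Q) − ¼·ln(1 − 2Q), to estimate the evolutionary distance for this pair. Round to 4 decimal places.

Mismatches occur at site 3 (A/T, transversion), site 6 (C/G, transversion), site 13 (T/G, transversion), site 15 (A/T, transversion), site 18 (C/T, transition), site 21 (G/T, transversion).
Of the 6 differences, 1 transition and 5 transversions over 21 sites: P = 1/21 = 0.047619, Q = 5/21 = 0.238095.
d = −0.5·ln(0.666667) − 0.25·ln(0.523810) = −0.5·(-0.405465) − 0.25·(-0.646626) = 0.3644.

0.3644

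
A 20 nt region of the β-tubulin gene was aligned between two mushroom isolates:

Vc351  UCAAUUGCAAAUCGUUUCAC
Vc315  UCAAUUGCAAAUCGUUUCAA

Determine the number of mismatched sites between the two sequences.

1

The sequences differ at position 20 (C/A).
That gives 1 mismatch out of 20 aligned sites, so the Hamming distance is 1.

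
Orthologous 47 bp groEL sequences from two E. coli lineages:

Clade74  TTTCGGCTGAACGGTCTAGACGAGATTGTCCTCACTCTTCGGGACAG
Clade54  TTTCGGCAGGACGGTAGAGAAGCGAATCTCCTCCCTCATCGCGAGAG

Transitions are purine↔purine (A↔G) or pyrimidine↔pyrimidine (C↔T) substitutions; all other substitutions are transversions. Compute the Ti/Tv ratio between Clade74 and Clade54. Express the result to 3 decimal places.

0.091

Mismatches occur at site 8 (T→A, transversion), site 10 (A→G, transition), site 16 (C→A, transversion), site 17 (T→G, transversion), site 21 (C→A, transversion), site 23 (A→C, transversion), site 26 (T→A, transversion), site 28 (G→C, transversion), site 34 (A→C, transversion), site 38 (T→A, transversion), site 42 (G→C, transversion), site 45 (C→G, transversion).
Of the 12 differences, 1 transition and 11 transversions, so Ti/Tv = 1/11 = 0.091.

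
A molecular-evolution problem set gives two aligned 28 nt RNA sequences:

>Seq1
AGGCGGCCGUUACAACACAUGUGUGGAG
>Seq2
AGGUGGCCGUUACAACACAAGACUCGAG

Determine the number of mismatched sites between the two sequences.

5

Differing sites — 4:C/U; 20:U/A; 22:U/A; 23:G/C; 25:G/C.
That gives 5 mismatches out of 28 aligned sites, so the Hamming distance is 5.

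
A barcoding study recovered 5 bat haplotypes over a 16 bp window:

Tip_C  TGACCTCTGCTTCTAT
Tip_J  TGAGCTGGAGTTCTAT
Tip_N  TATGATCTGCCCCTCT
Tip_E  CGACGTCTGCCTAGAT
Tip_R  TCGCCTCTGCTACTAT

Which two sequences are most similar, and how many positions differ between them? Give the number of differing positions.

Pairwise Hamming distances:
  Tip_C vs Tip_J: 5
  Tip_C vs Tip_N: 7
  Tip_C vs Tip_E: 5
  Tip_C vs Tip_R: 3
  Tip_J vs Tip_N: 10
  Tip_J vs Tip_E: 10
  Tip_J vs Tip_R: 8
  Tip_N vs Tip_E: 9
  Tip_N vs Tip_R: 7
  Tip_E vs Tip_R: 8
The smallest is 3, between Tip_C and Tip_R.

3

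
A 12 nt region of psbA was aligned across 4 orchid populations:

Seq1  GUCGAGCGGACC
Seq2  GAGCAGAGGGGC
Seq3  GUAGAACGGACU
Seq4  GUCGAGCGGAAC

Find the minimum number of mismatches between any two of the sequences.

1

Pairwise Hamming distances:
  Seq1 vs Seq2: 6
  Seq1 vs Seq3: 3
  Seq1 vs Seq4: 1
  Seq2 vs Seq3: 8
  Seq2 vs Seq4: 6
  Seq3 vs Seq4: 4
The smallest is 1, between Seq1 and Seq4.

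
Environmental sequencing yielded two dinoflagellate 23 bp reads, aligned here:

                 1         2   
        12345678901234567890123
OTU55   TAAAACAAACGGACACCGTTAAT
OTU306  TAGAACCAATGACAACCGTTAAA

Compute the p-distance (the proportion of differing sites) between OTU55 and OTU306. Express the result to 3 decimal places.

Differing sites — 3:A/G; 7:A/C; 10:C/T; 12:G/A; 13:A/C; 14:C/A; 23:T/A.
There are 7 differences over 23 sites, so p = 7/23 = 0.304.

0.304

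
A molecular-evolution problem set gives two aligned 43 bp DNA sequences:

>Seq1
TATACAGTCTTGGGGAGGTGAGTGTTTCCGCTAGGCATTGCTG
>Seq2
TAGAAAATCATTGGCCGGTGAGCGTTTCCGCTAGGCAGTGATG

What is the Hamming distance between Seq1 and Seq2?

Differing sites — 3:T/G; 5:C/A; 7:G/A; 10:T/A; 12:G/T; 15:G/C; 16:A/C; 23:T/C; 38:T/G; 41:C/A.
That gives 10 mismatches out of 43 aligned sites, so the Hamming distance is 10.

10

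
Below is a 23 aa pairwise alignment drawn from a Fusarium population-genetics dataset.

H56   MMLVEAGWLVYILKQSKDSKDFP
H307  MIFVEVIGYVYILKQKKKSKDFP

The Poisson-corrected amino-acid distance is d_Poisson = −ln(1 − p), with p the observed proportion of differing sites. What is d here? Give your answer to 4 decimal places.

Differing sites — 2:M/I; 3:L/F; 6:A/V; 7:G/I; 8:W/G; 9:L/Y; 16:S/K; 18:D/K.
p = 8/23 = 0.347826.
d = −ln(1 − 0.347826) = −ln(0.652174) = 0.4274.

0.4274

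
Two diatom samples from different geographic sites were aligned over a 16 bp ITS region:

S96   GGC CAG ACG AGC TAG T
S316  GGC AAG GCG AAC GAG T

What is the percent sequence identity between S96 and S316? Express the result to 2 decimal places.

The sequences differ at positions 4 (C/A), 7 (A/G), 11 (G/A), 13 (T/G).
12 of the 16 sites match, so the percent identity is 12/16 × 100 = 75.00%.

75.00%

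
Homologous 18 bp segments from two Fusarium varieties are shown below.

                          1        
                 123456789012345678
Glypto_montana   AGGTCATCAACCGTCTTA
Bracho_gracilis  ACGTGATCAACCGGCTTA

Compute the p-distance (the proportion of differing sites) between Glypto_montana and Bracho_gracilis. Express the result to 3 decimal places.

Differing sites — 2:G/C; 5:C/G; 14:T/G.
There are 3 differences over 18 sites, so p = 3/18 = 0.167.

0.167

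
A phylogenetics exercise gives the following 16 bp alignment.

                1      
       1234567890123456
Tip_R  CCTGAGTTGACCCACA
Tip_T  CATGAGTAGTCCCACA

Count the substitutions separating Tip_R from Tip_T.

3

The sequences differ at positions 2 (C/A), 8 (T/A), 10 (A/T).
That gives 3 mismatches out of 16 aligned sites, so the Hamming distance is 3.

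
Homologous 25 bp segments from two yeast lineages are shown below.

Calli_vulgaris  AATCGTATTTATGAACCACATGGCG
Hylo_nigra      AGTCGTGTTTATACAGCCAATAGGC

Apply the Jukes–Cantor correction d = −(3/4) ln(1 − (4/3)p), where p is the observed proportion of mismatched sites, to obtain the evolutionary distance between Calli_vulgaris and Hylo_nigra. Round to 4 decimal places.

The sequences differ at positions 2 (A/G), 7 (A/G), 13 (G/A), 14 (A/C), 16 (C/G), 18 (A/C), 19 (C/A), 22 (G/A), 24 (C/G), 25 (G/C).
p = 10/25 = 0.400000.
d = −0.75 · ln(1 − (4/3)·0.400000) = −0.75 · ln(0.466667) = −0.75 · (-0.762139) = 0.5716.

0.5716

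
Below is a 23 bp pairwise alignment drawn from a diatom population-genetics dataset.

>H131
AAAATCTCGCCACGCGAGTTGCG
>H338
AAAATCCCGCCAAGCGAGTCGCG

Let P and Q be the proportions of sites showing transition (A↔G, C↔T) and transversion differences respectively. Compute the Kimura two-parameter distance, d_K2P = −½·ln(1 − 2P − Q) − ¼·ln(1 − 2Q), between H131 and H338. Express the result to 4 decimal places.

0.1453

Mismatches occur at site 7 (T↔C, transition), site 13 (C↔A, transversion), site 20 (T↔C, transition).
Of the 3 differences, 2 transitions and 1 transversion over 23 sites: P = 2/23 = 0.086957, Q = 1/23 = 0.043478.
d = −0.5·ln(0.782608) − 0.25·ln(0.913044) = −0.5·(-0.245123) − 0.25·(-0.090971) = 0.1453.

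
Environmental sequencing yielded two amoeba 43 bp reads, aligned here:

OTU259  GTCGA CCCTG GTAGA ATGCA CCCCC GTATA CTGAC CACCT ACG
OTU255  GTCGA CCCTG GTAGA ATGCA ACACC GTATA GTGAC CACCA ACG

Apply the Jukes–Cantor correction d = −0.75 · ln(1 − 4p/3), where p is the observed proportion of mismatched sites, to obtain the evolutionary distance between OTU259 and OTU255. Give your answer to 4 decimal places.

The sequences differ at positions 21 (C/A), 23 (C/A), 31 (C/G), 40 (T/A).
p = 4/43 = 0.093023.
d = −0.75 · ln(1 − (4/3)·0.093023) = −0.75 · ln(0.875969) = −0.75 · (-0.132425) = 0.0993.

0.0993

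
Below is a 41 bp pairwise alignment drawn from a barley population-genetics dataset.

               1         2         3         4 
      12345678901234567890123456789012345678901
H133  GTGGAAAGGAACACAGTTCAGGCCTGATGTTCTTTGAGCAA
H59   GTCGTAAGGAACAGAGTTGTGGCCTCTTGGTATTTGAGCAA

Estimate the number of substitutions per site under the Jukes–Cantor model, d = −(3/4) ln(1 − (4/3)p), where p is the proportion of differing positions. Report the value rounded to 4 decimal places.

0.2597

Differing sites — 3:G/C; 5:A/T; 14:C/G; 19:C/G; 20:A/T; 26:G/C; 27:A/T; 30:T/G; 32:C/A.
p = 9/41 = 0.219512.
d = −0.75 · ln(1 − (4/3)·0.219512) = −0.75 · ln(0.707317) = −0.75 · (-0.346276) = 0.2597.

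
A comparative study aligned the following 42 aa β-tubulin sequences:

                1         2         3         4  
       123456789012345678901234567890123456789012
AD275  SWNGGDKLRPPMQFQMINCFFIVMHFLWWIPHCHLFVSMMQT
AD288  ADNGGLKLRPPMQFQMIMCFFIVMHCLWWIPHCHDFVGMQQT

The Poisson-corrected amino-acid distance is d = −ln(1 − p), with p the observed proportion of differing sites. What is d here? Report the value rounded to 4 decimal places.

0.2113

The sequences differ at positions 1 (S/A), 2 (W/D), 6 (D/L), 18 (N/M), 26 (F/C), 35 (L/D), 38 (S/G), 40 (M/Q).
p = 8/42 = 0.190476.
d = −ln(1 − 0.190476) = −ln(0.809524) = 0.2113.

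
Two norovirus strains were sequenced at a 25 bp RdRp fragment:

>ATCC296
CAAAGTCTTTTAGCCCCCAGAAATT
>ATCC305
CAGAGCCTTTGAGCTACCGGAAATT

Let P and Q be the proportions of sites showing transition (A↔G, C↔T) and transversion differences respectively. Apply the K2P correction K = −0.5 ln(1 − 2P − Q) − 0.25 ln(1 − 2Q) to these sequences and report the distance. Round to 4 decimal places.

0.2990

Mismatches occur at site 3 (A/G, transition), site 6 (T/C, transition), site 11 (T/G, transversion), site 15 (C/T, transition), site 16 (C/A, transversion), site 19 (A/G, transition).
Of the 6 differences, 4 transitions and 2 transversions over 25 sites: P = 4/25 = 0.160000, Q = 2/25 = 0.080000.
d = −0.5·ln(0.600000) − 0.25·ln(0.840000) = −0.5·(-0.510826) − 0.25·(-0.174353) = 0.2990.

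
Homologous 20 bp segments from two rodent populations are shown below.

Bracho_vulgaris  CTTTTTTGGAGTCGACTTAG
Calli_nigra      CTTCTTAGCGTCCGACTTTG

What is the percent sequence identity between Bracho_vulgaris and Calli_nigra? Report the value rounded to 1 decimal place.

65.0%

The sequences differ at positions 4 (T/C), 7 (T/A), 9 (G/C), 10 (A/G), 11 (G/T), 12 (T/C), 19 (A/T).
13 of the 20 sites match, so the percent identity is 13/20 × 100 = 65.0%.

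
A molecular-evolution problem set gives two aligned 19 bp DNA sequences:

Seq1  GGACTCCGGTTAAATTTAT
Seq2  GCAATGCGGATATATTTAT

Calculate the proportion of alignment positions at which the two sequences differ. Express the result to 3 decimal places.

0.263

The sequences differ at positions 2 (G/C), 4 (C/A), 6 (C/G), 10 (T/A), 13 (A/T).
There are 5 differences over 19 sites, so p = 5/19 = 0.263.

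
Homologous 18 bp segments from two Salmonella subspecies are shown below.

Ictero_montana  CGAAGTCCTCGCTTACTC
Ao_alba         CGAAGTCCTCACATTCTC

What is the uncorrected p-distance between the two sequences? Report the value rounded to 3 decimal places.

The sequences differ at positions 11 (G/A), 13 (T/A), 15 (A/T).
There are 3 differences over 18 sites, so p = 3/18 = 0.167.

0.167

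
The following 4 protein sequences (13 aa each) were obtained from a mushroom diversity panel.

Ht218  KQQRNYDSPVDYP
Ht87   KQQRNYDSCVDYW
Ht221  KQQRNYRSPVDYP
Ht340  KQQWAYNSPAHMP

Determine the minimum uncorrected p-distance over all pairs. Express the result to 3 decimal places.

0.077

Pairwise Hamming distances:
  Ht218 vs Ht87: 2
  Ht218 vs Ht221: 1
  Ht218 vs Ht340: 6
  Ht87 vs Ht221: 3
  Ht87 vs Ht340: 8
  Ht221 vs Ht340: 6
The smallest is 1 mismatch, between Ht218 and Ht221; p = 1/13 = 0.077.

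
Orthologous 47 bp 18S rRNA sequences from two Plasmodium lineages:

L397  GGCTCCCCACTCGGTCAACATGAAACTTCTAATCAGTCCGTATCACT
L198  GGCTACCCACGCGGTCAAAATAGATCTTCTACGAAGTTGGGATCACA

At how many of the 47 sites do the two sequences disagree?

Mismatches occur at site 5 (C/A), site 11 (T/G), site 19 (C/A), site 22 (G/A), site 23 (A/G), site 25 (A/T), site 32 (A/C), site 33 (T/G), site 34 (C/A), site 38 (C/T), site 39 (C/G), site 41 (T/G), site 47 (T/A).
That gives 13 mismatches out of 47 aligned sites, so the Hamming distance is 13.

13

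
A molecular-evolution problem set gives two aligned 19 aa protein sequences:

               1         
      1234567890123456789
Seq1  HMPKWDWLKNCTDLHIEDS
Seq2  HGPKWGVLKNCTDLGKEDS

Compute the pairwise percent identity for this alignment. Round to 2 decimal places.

Mismatches occur at site 2 (M→G), site 6 (D→G), site 7 (W→V), site 15 (H→G), site 16 (I→K).
14 of the 19 sites match, so the percent identity is 14/19 × 100 = 73.68%.

73.68%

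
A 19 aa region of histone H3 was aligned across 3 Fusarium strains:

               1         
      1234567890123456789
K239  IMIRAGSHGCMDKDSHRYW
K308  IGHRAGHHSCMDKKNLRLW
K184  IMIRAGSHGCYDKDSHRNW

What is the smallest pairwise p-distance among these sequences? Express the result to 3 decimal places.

0.105

Pairwise Hamming distances:
  K239 vs K308: 8
  K239 vs K184: 2
  K308 vs K184: 9
The smallest is 2 mismatches, between K239 and K184; p = 2/19 = 0.105.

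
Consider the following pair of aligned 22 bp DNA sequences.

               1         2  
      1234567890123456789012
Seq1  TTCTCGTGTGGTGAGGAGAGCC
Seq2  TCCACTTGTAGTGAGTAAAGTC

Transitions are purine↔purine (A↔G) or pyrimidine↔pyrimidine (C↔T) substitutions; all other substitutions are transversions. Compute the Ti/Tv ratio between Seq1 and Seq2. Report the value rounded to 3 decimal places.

1.333

The sequences differ at positions 2 (T/C, transition), 4 (T/A, transversion), 6 (G/T, transversion), 10 (G/A, transition), 16 (G/T, transversion), 18 (G/A, transition), 21 (C/T, transition).
Of the 7 differences, 4 transitions and 3 transversions, so Ti/Tv = 4/3 = 1.333.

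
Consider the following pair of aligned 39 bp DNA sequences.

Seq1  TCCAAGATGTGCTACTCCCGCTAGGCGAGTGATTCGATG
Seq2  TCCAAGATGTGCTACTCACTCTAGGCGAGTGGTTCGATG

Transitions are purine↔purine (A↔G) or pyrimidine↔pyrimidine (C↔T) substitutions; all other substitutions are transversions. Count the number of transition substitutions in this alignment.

1

The sequences differ at positions 18 (C/A, transversion), 20 (G/T, transversion), 32 (A/G, transition).
Of the 3 differences, 1 transition and 2 transversions, so the answer is 1.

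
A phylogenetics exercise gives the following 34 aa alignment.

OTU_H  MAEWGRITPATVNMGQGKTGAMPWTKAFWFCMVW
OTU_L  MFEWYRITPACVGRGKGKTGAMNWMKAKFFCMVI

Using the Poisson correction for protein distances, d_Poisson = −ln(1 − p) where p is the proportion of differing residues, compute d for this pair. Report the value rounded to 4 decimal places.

Mismatches occur at site 2 (A→F), site 5 (G→Y), site 11 (T→C), site 13 (N→G), site 14 (M→R), site 16 (Q→K), site 23 (P→N), site 25 (T→M), site 28 (F→K), site 29 (W→F), site 34 (W→I).
p = 11/34 = 0.323529.
d = −ln(1 − 0.323529) = −ln(0.676471) = 0.3909.

0.3909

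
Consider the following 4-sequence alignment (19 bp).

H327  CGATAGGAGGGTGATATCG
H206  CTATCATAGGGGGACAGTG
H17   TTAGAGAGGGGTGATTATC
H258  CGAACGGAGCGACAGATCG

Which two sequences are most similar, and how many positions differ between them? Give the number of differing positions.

Pairwise Hamming distances:
  H327 vs H206: 8
  H327 vs H17: 9
  H327 vs H258: 6
  H206 vs H17: 11
  H206 vs H258: 10
  H17 vs H258: 14
The smallest is 6, between H327 and H258.

6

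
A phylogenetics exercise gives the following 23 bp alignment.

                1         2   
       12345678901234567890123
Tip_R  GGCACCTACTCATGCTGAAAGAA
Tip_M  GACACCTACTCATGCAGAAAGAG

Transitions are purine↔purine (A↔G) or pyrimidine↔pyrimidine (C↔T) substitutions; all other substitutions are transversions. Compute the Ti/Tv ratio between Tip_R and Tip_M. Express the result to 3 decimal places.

2.000

The sequences differ at positions 2 (G/A, transition), 16 (T/A, transversion), 23 (A/G, transition).
Of the 3 differences, 2 transitions and 1 transversion, so Ti/Tv = 2/1 = 2.000.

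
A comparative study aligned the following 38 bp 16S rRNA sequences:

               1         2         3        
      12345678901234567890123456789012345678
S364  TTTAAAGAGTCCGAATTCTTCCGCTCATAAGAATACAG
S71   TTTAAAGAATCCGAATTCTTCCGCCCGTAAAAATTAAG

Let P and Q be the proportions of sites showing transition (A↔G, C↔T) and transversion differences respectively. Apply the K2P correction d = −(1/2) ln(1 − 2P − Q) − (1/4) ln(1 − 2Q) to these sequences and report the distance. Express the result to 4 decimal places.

Differing sites — 9:G/A (Ti); 25:T/C (Ti); 27:A/G (Ti); 31:G/A (Ti); 35:A/T (Tv); 36:C/A (Tv).
Of the 6 differences, 4 transitions and 2 transversions over 38 sites: P = 4/38 = 0.105263, Q = 2/38 = 0.052632.
d = −0.5·ln(0.736842) − 0.25·ln(0.894736) = −0.5·(-0.305382) − 0.25·(-0.111227) = 0.1805.

0.1805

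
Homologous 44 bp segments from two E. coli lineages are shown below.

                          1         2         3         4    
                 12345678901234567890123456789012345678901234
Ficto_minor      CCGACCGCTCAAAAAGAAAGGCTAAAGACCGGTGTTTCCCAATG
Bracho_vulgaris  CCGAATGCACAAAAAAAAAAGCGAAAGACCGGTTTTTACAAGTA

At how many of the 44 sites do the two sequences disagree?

11

The sequences differ at positions 5 (C/A), 6 (C/T), 9 (T/A), 16 (G/A), 20 (G/A), 23 (T/G), 34 (G/T), 38 (C/A), 40 (C/A), 42 (A/G), 44 (G/A).
That gives 11 mismatches out of 44 aligned sites, so the Hamming distance is 11.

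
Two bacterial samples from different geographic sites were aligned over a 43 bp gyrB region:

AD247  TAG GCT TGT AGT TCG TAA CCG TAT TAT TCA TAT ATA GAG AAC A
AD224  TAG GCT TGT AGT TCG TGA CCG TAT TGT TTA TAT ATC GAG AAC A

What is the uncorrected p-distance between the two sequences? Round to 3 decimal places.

0.093

The sequences differ at positions 17 (A/G), 26 (A/G), 29 (C/T), 36 (A/C).
There are 4 differences over 43 sites, so p = 4/43 = 0.093.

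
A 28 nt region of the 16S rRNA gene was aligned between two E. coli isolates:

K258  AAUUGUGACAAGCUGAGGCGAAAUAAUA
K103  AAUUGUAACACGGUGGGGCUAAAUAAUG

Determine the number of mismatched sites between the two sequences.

Differing sites — 7:G/A; 11:A/C; 13:C/G; 16:A/G; 20:G/U; 28:A/G.
That gives 6 mismatches out of 28 aligned sites, so the Hamming distance is 6.

6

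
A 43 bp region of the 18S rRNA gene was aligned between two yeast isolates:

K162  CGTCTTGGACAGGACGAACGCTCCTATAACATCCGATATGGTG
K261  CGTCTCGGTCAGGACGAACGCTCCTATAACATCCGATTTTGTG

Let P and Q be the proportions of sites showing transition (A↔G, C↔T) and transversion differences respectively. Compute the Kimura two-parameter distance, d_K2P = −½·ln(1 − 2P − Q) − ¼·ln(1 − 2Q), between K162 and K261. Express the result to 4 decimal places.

0.0994

Differing sites — 6:T/C (Ti); 9:A/T (Tv); 38:A/T (Tv); 40:G/T (Tv).
Of the 4 differences, 1 transition and 3 transversions over 43 sites: P = 1/43 = 0.023256, Q = 3/43 = 0.069767.
d = −0.5·ln(0.883721) − 0.25·ln(0.860466) = −0.5·(-0.123614) − 0.25·(-0.150281) = 0.0994.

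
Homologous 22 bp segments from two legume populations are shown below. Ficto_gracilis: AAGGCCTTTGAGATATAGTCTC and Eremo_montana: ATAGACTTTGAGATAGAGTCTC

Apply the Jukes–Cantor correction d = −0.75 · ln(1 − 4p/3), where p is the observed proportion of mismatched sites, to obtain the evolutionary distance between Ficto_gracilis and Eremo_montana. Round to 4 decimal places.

0.2082

Differing sites — 2:A/T; 3:G/A; 5:C/A; 16:T/G.
p = 4/22 = 0.181818.
d = −0.75 · ln(1 − (4/3)·0.181818) = −0.75 · ln(0.757576) = −0.75 · (-0.277631) = 0.2082.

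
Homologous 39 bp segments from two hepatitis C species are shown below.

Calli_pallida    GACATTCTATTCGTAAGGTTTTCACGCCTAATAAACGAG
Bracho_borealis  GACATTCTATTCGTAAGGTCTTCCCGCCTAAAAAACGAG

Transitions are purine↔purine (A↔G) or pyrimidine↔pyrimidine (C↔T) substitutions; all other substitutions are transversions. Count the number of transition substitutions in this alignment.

1

Mismatches occur at site 20 (T→C, transition), site 24 (A→C, transversion), site 32 (T→A, transversion).
Of the 3 differences, 1 transition and 2 transversions, so the answer is 1.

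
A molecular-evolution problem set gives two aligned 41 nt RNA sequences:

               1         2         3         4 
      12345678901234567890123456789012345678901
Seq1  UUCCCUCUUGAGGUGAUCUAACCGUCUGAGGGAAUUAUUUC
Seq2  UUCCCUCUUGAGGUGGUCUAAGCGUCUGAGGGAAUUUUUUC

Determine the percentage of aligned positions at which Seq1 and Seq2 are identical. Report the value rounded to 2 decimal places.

The sequences differ at positions 16 (A/G), 22 (C/G), 37 (A/U).
38 of the 41 sites match, so the percent identity is 38/41 × 100 = 92.68%.

92.68%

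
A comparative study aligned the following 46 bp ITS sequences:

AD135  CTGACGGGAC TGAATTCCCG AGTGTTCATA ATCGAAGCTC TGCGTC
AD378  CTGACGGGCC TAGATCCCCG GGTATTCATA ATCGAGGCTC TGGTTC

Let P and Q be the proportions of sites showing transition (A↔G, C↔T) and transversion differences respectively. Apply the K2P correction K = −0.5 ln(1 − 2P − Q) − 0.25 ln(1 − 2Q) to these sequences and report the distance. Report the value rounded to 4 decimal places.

0.2323

Differing sites — 9:A/C (Tv); 12:G/A (Ti); 13:A/G (Ti); 16:T/C (Ti); 21:A/G (Ti); 24:G/A (Ti); 36:A/G (Ti); 43:C/G (Tv); 44:G/T (Tv).
Of the 9 differences, 6 transitions and 3 transversions over 46 sites: P = 6/46 = 0.130435, Q = 3/46 = 0.065217.
d = −0.5·ln(0.673913) − 0.25·ln(0.869566) = −0.5·(-0.394654) − 0.25·(-0.139761) = 0.2323.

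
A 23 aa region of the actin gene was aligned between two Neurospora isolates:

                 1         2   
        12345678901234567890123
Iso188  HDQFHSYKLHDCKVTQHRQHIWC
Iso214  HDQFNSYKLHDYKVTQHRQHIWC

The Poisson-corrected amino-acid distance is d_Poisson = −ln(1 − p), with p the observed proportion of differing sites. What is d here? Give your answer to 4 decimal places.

0.0910

The sequences differ at positions 5 (H/N), 12 (C/Y).
p = 2/23 = 0.086957.
d = −ln(1 − 0.086957) = −ln(0.913043) = 0.0910.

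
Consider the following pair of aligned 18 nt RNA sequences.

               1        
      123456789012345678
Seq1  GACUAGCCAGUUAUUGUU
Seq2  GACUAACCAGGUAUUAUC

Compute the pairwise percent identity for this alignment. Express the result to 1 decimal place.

Mismatches occur at site 6 (G/A), site 11 (U/G), site 16 (G/A), site 18 (U/C).
14 of the 18 sites match, so the percent identity is 14/18 × 100 = 77.8%.

77.8%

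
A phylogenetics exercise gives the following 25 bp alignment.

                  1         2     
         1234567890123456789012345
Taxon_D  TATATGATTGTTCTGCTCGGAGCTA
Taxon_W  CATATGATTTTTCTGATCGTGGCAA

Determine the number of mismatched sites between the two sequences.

Mismatches occur at site 1 (T/C), site 10 (G/T), site 16 (C/A), site 20 (G/T), site 21 (A/G), site 24 (T/A).
That gives 6 mismatches out of 25 aligned sites, so the Hamming distance is 6.

6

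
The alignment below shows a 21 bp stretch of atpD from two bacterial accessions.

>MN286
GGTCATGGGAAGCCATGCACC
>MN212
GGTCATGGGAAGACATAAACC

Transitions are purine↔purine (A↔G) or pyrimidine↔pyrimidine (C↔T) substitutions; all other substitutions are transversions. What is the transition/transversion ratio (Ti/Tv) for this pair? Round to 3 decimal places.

0.500

Differing sites — 13:C/A (Tv); 17:G/A (Ti); 18:C/A (Tv).
Of the 3 differences, 1 transition and 2 transversions, so Ti/Tv = 1/2 = 0.500.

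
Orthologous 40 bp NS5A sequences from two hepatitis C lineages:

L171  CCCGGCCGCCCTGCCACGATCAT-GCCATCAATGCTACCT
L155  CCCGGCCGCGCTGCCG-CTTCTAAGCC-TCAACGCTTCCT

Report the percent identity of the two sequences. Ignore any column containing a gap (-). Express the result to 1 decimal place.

Excluding the 3 gap columns leaves 37 comparable sites.
Mismatches occur at site 10 (C/G), site 16 (A/G), site 18 (G/C), site 19 (A/T), site 22 (A/T), site 23 (T/A), site 33 (T/C), site 37 (A/T).
29 of the 37 comparable sites match, so the percent identity is 29/37 × 100 = 78.4%.

78.4%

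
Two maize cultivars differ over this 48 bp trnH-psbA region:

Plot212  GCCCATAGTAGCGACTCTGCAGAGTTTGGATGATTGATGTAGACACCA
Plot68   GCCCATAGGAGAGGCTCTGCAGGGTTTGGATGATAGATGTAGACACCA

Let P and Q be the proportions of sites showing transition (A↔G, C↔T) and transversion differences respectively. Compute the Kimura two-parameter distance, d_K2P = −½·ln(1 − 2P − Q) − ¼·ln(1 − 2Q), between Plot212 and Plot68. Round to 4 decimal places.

The sequences differ at positions 9 (T/G, transversion), 12 (C/A, transversion), 14 (A/G, transition), 23 (A/G, transition), 35 (T/A, transversion).
Of the 5 differences, 2 transitions and 3 transversions over 48 sites: P = 2/48 = 0.041667, Q = 3/48 = 0.062500.
d = −0.5·ln(0.854166) − 0.25·ln(0.875000) = −0.5·(-0.157630) − 0.25·(-0.133531) = 0.1122.

0.1122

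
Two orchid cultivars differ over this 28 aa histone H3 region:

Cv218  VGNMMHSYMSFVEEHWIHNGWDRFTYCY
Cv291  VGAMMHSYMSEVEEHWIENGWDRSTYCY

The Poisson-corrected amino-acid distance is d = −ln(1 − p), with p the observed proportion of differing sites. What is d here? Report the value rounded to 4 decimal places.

0.1542

Differing sites — 3:N/A; 11:F/E; 18:H/E; 24:F/S.
p = 4/28 = 0.142857.
d = −ln(1 − 0.142857) = −ln(0.857143) = 0.1542.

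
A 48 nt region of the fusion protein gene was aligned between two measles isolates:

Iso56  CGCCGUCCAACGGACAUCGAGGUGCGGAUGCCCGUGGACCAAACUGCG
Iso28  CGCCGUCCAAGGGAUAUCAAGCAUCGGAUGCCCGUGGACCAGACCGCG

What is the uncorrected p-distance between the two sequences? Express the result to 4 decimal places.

Mismatches occur at site 11 (C↔G), site 15 (C↔U), site 19 (G↔A), site 22 (G↔C), site 23 (U↔A), site 24 (G↔U), site 42 (A↔G), site 45 (U↔C).
There are 8 differences over 48 sites, so p = 8/48 = 0.1667.

0.1667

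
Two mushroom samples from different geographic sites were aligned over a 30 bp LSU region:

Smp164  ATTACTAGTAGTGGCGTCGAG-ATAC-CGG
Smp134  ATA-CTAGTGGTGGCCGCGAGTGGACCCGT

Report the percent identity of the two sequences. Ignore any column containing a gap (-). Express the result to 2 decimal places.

Excluding the 3 gap columns leaves 27 comparable sites.
Mismatches occur at site 3 (T→A), site 10 (A→G), site 16 (G→C), site 17 (T→G), site 23 (A→G), site 24 (T→G), site 30 (G→T).
20 of the 27 comparable sites match, so the percent identity is 20/27 × 100 = 74.07%.

74.07%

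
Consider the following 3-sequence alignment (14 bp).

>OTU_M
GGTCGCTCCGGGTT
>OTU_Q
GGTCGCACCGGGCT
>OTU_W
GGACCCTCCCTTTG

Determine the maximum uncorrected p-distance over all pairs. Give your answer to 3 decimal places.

Pairwise Hamming distances:
  OTU_M vs OTU_Q: 2
  OTU_M vs OTU_W: 6
  OTU_Q vs OTU_W: 8
The largest is 8 mismatches, between OTU_Q and OTU_W; p = 8/14 = 0.571.

0.571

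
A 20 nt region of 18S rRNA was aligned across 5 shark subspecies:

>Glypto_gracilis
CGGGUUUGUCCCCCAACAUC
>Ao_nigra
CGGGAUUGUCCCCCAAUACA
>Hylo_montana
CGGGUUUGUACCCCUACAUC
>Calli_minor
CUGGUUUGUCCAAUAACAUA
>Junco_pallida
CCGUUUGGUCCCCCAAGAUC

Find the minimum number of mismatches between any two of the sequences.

Pairwise Hamming distances:
  Glypto_gracilis vs Ao_nigra: 4
  Glypto_gracilis vs Hylo_montana: 2
  Glypto_gracilis vs Calli_minor: 5
  Glypto_gracilis vs Junco_pallida: 4
  Ao_nigra vs Hylo_montana: 6
  Ao_nigra vs Calli_minor: 7
  Ao_nigra vs Junco_pallida: 7
  Hylo_montana vs Calli_minor: 7
  Hylo_montana vs Junco_pallida: 6
  Calli_minor vs Junco_pallida: 8
The smallest is 2, between Glypto_gracilis and Hylo_montana.

2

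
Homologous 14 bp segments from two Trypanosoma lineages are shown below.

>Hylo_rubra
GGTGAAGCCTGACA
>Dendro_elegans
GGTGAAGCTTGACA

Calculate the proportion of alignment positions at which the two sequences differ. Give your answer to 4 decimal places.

Differing sites — 9:C/T.
There are 1 differences over 14 sites, so p = 1/14 = 0.0714.

0.0714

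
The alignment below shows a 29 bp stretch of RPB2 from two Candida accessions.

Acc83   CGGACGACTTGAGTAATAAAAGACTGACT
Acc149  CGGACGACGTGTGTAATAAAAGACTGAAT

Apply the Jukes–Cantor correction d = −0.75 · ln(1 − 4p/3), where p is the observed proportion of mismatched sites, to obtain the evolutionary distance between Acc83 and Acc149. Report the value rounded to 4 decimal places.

Differing sites — 9:T/G; 12:A/T; 28:C/A.
p = 3/29 = 0.103448.
d = −0.75 · ln(1 − (4/3)·0.103448) = −0.75 · ln(0.862069) = −0.75 · (-0.148420) = 0.1113.

0.1113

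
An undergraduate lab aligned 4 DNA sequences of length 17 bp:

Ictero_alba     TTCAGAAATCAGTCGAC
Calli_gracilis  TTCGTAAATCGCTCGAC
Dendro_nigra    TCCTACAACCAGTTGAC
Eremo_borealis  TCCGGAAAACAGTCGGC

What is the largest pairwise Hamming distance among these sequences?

8

Pairwise Hamming distances:
  Ictero_alba vs Calli_gracilis: 4
  Ictero_alba vs Dendro_nigra: 6
  Ictero_alba vs Eremo_borealis: 4
  Calli_gracilis vs Dendro_nigra: 8
  Calli_gracilis vs Eremo_borealis: 6
  Dendro_nigra vs Eremo_borealis: 6
The largest is 8, between Calli_gracilis and Dendro_nigra.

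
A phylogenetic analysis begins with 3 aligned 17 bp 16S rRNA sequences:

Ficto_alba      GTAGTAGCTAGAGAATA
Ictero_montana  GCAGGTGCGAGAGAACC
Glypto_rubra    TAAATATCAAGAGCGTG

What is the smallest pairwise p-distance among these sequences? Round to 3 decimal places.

0.353

Pairwise Hamming distances:
  Ficto_alba vs Ictero_montana: 6
  Ficto_alba vs Glypto_rubra: 8
  Ictero_montana vs Glypto_rubra: 11
The smallest is 6 mismatches, between Ficto_alba and Ictero_montana; p = 6/17 = 0.353.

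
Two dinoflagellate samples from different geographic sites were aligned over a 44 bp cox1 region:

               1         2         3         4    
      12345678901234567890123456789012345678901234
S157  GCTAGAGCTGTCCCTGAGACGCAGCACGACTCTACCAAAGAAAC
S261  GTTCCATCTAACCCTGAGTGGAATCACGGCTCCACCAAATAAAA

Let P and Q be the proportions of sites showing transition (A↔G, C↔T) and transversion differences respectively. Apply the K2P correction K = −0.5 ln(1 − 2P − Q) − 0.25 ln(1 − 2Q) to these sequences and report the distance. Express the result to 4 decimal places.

0.4146

Mismatches occur at site 2 (C/T, transition), site 4 (A/C, transversion), site 5 (G/C, transversion), site 7 (G/T, transversion), site 10 (G/A, transition), site 11 (T/A, transversion), site 19 (A/T, transversion), site 20 (C/G, transversion), site 22 (C/A, transversion), site 24 (G/T, transversion), site 29 (A/G, transition), site 33 (T/C, transition), site 40 (G/T, transversion), site 44 (C/A, transversion).
Of the 14 differences, 4 transitions and 10 transversions over 44 sites: P = 4/44 = 0.090909, Q = 10/44 = 0.227273.
d = −0.5·ln(0.590909) − 0.25·ln(0.545454) = −0.5·(-0.526093) − 0.25·(-0.606137) = 0.4146.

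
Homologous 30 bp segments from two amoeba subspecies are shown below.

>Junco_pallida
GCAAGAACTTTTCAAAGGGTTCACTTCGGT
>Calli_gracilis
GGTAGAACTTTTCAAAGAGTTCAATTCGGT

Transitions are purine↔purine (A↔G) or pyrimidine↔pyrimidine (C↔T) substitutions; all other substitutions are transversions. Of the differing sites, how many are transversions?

The sequences differ at positions 2 (C/G, transversion), 3 (A/T, transversion), 18 (G/A, transition), 24 (C/A, transversion).
Of the 4 differences, 1 transition and 3 transversions, so the answer is 3.

3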